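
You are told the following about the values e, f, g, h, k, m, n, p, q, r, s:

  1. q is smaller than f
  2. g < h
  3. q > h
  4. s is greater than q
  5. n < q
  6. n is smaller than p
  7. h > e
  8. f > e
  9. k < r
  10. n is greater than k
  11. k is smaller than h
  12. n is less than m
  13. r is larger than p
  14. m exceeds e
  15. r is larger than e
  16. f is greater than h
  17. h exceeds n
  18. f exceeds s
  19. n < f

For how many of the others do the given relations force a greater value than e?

From e the given relations immediately reach h, m, r, f.
From those, q — 5 in total.
From those, s — 6 in total.
Nothing else is reachable above e; 6 in all.

6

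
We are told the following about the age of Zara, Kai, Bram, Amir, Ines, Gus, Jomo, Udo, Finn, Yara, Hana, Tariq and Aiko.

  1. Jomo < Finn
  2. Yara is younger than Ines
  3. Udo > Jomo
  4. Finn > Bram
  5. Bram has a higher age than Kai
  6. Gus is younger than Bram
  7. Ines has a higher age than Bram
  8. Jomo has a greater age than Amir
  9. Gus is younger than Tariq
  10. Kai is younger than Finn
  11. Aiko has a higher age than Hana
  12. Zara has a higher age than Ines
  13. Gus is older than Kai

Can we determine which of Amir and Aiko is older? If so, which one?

undetermined

Following every chain through Amir: above Amir we get Jomo, Finn, Udo.
Aiko is not reached, and no chain runs the other way from Aiko to Amir.
So the given relations leave the order of Amir and Aiko undetermined.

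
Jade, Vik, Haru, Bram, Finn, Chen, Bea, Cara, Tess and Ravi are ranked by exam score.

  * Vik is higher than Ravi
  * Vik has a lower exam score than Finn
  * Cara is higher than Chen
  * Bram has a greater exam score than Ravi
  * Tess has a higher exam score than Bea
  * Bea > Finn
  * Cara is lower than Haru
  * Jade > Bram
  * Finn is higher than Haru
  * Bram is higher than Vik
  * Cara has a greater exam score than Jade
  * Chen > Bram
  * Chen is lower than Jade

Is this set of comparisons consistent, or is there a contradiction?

consistent

Every relation is compatible with Ravi < Vik < Bram < Chen < Jade < Cara < Haru < Finn < Bea < Tess; the set is consistent.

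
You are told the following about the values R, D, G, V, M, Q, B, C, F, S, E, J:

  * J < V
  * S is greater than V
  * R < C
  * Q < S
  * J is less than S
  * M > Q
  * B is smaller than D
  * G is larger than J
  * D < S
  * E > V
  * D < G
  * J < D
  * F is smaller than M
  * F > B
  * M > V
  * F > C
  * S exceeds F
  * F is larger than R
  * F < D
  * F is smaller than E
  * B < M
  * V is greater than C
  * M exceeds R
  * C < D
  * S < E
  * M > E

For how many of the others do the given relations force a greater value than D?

The elements the relations force above D are S, E, M, G — no chain reaches any other.
That is 4.

4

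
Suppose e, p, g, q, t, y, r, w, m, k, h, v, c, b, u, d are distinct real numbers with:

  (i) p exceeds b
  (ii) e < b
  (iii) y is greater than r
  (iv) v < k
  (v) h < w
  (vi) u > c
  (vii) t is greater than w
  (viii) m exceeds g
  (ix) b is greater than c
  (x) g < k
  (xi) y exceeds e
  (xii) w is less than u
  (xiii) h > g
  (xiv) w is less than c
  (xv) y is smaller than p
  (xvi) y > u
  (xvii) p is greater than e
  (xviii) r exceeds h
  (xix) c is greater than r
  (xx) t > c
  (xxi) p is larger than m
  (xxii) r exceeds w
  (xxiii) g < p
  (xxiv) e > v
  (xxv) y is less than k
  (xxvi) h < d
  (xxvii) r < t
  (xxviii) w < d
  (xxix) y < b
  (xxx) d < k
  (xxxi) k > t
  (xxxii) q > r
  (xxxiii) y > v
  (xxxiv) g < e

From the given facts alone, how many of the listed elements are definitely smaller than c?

Directly below c: w, r.
One step further: h (3 so far).
One step further: g (4 so far).
No other element is forced below c by the given relations, so the count is 4.

4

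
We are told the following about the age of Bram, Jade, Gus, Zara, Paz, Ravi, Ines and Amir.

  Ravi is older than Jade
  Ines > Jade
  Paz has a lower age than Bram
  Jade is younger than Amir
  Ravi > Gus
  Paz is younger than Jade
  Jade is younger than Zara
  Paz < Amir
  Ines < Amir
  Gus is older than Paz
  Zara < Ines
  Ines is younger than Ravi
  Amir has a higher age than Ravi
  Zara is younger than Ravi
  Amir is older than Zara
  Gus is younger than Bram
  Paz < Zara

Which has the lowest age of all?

Chaining upward from Paz: directly above it, Jade, Zara, Gus, Bram, Amir; then Ines, Ravi.
That covers every other element, and nothing is given below Paz, so Paz is the lowest age.

Paz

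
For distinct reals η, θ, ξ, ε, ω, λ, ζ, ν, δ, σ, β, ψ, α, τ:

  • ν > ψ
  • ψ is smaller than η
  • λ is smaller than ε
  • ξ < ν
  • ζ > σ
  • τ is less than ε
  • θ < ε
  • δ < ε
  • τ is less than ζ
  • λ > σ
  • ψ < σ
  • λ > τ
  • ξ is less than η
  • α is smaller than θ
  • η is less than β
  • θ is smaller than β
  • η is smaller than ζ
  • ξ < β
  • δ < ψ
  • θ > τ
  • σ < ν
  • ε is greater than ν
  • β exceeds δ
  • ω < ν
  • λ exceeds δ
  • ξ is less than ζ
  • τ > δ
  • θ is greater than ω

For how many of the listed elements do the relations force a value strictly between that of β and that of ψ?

1

The relations place ψ below β. An element lies strictly between them when it is forced above ψ and also forced below β.
Above ψ: {η, σ, ζ, ν, λ, ε}. Below β: {α, δ, ξ, η, ω, τ, θ}.
Intersection: {η} — 1.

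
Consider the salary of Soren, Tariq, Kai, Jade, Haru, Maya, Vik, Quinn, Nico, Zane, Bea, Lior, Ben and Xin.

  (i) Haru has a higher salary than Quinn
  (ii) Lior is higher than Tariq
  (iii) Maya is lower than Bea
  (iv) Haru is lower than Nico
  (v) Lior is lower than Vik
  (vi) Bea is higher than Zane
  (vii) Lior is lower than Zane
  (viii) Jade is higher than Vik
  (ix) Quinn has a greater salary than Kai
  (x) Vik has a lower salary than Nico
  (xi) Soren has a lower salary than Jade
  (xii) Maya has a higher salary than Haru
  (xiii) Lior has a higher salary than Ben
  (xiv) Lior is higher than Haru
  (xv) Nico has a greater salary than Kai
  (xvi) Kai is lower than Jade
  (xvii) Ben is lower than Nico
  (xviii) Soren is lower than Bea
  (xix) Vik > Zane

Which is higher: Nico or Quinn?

Nico

Quinn < Haru < Lior < Zane < Vik < Nico, by transitivity through Haru, Lior, Zane, Vik.
So Quinn < Nico; Nico is the higher of the two.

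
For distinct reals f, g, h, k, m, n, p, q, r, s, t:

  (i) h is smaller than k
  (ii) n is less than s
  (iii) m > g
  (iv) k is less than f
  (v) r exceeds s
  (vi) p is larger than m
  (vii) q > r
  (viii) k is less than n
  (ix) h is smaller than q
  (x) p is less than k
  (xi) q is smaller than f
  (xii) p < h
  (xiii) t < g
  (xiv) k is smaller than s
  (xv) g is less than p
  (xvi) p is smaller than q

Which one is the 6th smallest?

The consecutive relations fix a unique order: t < g < m < p < h < k < n < s < r < q < f.
The 6th smallest is k.

k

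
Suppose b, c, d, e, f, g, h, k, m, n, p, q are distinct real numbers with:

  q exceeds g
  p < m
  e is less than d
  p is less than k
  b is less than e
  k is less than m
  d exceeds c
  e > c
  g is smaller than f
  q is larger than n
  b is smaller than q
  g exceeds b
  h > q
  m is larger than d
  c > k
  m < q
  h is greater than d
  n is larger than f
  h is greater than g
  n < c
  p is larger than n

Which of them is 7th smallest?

c

Chaining the given pairs: b < g < f < n < p < k < c < e < d < m < q < h.
Counting 7 from the smallest end gives c.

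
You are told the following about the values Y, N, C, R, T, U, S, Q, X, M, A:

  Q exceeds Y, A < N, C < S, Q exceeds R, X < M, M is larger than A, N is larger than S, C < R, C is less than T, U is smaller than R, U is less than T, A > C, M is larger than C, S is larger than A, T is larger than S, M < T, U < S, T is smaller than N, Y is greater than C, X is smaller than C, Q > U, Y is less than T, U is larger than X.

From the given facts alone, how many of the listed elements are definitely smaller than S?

4

The elements the relations force below S are X, C, A, U — no chain reaches any other.
That is 4.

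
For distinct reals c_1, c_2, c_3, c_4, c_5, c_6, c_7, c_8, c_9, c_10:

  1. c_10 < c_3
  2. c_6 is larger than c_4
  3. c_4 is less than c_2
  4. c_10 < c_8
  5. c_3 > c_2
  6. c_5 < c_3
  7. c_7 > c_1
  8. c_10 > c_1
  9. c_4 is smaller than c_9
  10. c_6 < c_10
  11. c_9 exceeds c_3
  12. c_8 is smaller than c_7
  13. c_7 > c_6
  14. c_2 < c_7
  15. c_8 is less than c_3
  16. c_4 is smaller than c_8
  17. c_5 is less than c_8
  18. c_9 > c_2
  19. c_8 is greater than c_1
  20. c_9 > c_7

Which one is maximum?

c_9

Chaining downward from c_9: directly below it, c_4, c_2, c_3, c_7; then c_5, c_1, c_6, c_10, c_8.
That covers every other element, and nothing is given above c_9, so c_9 is the maximum.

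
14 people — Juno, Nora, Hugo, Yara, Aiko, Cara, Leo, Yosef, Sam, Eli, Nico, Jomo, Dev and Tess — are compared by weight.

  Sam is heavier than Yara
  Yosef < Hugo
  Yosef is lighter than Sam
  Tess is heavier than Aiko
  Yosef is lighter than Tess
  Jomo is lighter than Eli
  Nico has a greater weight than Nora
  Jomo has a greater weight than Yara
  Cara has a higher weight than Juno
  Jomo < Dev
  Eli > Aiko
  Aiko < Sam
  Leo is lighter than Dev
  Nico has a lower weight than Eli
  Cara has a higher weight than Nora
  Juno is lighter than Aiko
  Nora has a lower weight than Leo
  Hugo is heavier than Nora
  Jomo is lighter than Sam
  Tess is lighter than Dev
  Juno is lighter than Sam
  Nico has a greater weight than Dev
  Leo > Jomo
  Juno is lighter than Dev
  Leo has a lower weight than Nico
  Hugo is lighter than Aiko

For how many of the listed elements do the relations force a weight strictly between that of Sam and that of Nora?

The relations place Nora below Sam. An element lies strictly between them when it is forced above Nora and also forced below Sam.
Above Nora: {Hugo, Leo, Aiko, Cara, Tess, Dev, Nico, Eli}. Below Sam: {Yosef, Yara, Jomo, Hugo, Juno, Aiko}.
Intersection: {Hugo, Aiko} — 2.

2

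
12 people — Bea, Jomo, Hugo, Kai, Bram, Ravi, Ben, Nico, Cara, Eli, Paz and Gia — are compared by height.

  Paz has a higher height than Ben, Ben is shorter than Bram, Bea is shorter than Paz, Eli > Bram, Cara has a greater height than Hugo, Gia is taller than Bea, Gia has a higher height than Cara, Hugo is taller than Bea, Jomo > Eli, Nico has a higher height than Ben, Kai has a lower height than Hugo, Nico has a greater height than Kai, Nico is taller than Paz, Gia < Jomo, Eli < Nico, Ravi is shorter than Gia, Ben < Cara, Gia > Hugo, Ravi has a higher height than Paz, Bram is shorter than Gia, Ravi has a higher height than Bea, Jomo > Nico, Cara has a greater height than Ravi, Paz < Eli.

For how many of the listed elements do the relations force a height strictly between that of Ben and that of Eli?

2

The relations place Ben below Eli. An element lies strictly between them when it is forced above Ben and also forced below Eli.
Above Ben: {Bram, Paz, Nico, Ravi, Cara, Gia, Jomo}. Below Eli: {Bea, Bram, Paz}.
Intersection: {Bram, Paz} — 2.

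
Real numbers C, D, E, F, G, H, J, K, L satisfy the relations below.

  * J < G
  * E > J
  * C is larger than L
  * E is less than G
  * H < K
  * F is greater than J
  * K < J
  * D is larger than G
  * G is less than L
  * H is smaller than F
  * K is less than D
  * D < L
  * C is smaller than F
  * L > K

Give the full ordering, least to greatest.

Nothing is placed below H, so it is least; from there H < K; K < J; J < E; E < G; G < D; D < L; L < C; C < F, each given directly.

H < K < J < E < G < D < L < C < F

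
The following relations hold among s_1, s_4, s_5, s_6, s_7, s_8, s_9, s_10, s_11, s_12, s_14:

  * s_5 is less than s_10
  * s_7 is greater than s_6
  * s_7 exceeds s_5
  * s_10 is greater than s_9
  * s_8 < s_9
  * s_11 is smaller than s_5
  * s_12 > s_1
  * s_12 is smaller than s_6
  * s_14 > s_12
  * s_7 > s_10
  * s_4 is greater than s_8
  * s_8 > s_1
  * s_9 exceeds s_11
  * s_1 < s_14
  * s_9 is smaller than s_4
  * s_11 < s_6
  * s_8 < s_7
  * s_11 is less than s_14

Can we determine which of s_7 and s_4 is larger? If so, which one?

undetermined

Following every chain through s_4: below s_4 we get s_11, s_1, s_8, s_9.
s_7 is not reached, and no chain runs the other way from s_7 to s_4.
So the given relations leave the order of s_4 and s_7 undetermined.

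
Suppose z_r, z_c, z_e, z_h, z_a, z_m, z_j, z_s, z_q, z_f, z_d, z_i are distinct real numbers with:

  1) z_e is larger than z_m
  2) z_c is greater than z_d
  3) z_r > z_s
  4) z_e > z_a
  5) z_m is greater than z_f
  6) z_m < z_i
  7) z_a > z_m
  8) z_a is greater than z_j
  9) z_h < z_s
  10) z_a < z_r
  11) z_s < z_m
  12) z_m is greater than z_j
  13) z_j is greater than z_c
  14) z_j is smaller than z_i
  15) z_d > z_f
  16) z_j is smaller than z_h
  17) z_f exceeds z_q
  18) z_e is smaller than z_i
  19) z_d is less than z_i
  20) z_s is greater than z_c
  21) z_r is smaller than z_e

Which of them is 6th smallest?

z_h

Piecing the relations together gives one ordering: z_q < z_f < z_d < z_c < z_j < z_h < z_s < z_m < z_a < z_r < z_e < z_i.
Counting 6 from the smallest end gives z_h.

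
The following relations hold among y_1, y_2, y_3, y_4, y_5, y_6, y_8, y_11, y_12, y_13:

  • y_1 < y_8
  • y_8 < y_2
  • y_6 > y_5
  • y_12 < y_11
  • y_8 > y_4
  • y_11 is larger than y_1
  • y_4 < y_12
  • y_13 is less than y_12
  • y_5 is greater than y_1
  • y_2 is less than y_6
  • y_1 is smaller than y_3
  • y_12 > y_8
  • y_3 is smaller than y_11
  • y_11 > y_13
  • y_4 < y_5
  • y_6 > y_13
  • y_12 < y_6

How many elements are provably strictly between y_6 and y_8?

2

Chaining upward from y_8 reaches: y_12, y_11, y_2.
Chaining downward from y_6 reaches: y_1, y_4, y_13, y_5, y_12, y_2.
Strictly between y_8 and y_6 are those in both lists: y_12, y_2 — 2 elements.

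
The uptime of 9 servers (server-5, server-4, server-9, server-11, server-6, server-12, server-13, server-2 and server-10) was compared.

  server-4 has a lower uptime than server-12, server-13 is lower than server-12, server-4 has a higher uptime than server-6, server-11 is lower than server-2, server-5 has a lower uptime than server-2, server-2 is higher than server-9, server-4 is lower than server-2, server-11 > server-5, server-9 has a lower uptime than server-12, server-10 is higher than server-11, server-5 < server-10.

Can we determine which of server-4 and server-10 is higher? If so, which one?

Following every chain through server-4: above server-4 we get server-12, server-2; below server-4 we get server-6.
server-10 is not reached, and no chain runs the other way from server-10 to server-4.
So the given relations leave the order of server-4 and server-10 undetermined.

undetermined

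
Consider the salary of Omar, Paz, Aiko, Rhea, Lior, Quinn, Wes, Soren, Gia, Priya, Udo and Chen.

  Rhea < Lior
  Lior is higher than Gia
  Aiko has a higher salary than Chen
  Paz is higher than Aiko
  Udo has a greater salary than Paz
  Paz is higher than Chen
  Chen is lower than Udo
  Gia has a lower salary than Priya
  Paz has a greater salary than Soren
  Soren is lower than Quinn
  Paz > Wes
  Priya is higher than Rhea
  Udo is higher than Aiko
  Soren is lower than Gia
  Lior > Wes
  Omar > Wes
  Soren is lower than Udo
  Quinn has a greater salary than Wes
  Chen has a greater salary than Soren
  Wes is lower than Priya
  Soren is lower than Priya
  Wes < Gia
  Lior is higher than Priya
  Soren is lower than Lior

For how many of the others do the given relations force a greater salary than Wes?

Directly above Wes: Gia, Omar, Paz, Priya, Quinn, Lior.
One step further: Udo (7 so far).
Nothing else is reachable above Wes; 7 in all.

7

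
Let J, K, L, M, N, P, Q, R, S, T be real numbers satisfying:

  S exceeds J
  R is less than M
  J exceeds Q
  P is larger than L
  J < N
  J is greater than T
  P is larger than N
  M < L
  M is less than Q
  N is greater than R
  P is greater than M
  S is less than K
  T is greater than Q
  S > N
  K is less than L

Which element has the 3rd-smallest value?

Q

Piecing the relations together gives one ordering: R < M < Q < T < J < N < S < K < L < P.
The 3rd smallest is Q.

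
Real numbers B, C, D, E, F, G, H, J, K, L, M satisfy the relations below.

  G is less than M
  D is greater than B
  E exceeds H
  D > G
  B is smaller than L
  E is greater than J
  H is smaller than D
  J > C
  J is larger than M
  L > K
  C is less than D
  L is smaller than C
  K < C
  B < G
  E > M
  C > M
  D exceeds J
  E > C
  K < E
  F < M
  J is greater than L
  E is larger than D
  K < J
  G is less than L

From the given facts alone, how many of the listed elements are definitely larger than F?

5

The elements the relations force above F are M, C, J, D, E — no chain reaches any other.
That is 5.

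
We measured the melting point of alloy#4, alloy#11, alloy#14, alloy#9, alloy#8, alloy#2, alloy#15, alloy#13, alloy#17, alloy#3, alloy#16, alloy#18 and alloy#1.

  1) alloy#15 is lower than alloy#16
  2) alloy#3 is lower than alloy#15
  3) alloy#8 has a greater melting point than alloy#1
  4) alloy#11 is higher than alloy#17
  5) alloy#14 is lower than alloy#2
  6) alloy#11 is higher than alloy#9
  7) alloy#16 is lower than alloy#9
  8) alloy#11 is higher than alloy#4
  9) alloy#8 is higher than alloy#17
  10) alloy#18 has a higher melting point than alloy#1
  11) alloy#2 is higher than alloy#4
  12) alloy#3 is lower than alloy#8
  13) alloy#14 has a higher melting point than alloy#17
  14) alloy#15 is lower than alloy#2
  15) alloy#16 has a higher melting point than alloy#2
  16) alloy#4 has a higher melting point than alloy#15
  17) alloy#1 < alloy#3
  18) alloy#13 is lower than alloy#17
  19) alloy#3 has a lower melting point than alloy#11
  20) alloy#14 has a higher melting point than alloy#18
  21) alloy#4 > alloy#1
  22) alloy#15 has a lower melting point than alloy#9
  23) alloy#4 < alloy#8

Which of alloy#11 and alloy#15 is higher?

alloy#15 < alloy#4 and alloy#4 < alloy#2 give alloy#15 < alloy#2.
With alloy#2 < alloy#16: alloy#15 < alloy#4 < alloy#2 < alloy#16.
Then alloy#16 < alloy#9 extends the chain to alloy#9.
Then alloy#9 < alloy#11 extends the chain to alloy#11.
So alloy#15 < alloy#11; alloy#11 is the higher of the two.

alloy#11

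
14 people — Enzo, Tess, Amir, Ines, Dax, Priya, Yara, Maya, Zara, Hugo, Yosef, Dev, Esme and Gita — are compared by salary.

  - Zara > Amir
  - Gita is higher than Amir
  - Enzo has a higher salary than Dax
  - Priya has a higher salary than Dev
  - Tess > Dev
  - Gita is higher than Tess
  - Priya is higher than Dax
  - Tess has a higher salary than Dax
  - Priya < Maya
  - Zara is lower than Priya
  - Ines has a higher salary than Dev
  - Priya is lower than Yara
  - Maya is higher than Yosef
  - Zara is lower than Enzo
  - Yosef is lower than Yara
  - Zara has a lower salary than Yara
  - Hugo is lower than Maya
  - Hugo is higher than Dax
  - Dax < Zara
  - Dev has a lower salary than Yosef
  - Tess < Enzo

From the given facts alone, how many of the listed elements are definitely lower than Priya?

4

The elements the relations force below Priya are Amir, Dax, Dev, Zara — no chain reaches any other.
That is 4.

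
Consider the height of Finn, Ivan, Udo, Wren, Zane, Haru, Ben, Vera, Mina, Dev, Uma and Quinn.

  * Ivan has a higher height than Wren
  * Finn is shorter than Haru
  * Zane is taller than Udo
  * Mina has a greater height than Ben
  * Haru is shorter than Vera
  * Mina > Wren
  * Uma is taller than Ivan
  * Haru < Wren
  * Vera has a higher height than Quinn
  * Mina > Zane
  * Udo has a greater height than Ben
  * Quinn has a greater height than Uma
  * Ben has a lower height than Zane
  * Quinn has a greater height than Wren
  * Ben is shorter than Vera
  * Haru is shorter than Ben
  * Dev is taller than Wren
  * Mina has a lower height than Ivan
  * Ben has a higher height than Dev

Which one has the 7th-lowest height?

Zane

Piecing the relations together gives one ordering: Finn < Haru < Wren < Dev < Ben < Udo < Zane < Mina < Ivan < Uma < Quinn < Vera.
The 7th smallest is Zane.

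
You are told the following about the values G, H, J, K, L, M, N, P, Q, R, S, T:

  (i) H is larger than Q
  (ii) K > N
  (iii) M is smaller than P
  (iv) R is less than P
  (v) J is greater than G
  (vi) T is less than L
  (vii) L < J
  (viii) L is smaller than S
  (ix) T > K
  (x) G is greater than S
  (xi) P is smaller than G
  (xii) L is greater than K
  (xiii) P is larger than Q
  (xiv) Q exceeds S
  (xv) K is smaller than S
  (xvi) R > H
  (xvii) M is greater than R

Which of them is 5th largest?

The consecutive relations fix a unique order: N < K < T < L < S < Q < H < R < M < P < G < J.
The 5th largest is R.

R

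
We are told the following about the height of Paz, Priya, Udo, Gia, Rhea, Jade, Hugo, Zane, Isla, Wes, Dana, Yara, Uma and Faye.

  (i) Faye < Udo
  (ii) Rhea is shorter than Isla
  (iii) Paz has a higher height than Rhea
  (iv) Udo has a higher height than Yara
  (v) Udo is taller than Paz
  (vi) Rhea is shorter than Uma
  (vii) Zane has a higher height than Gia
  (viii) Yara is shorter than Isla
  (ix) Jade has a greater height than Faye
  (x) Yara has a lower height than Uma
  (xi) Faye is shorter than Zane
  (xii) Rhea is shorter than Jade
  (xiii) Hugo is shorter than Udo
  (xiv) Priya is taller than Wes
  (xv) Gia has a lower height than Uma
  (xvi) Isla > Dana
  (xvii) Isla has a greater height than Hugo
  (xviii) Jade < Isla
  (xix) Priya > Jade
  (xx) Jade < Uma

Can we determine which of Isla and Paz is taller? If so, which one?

Following every chain through Paz: above Paz we get Udo; below Paz we get Rhea.
Isla is not reached, and no chain runs the other way from Isla to Paz.
So the given relations leave the order of Paz and Isla undetermined.

undetermined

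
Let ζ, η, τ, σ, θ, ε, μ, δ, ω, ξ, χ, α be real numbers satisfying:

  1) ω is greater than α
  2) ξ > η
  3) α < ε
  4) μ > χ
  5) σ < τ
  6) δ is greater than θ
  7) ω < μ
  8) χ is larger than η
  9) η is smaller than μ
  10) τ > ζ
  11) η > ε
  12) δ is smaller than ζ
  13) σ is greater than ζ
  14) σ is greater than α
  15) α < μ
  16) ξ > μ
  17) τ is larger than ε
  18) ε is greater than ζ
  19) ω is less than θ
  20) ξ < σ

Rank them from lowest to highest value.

The consecutive links are each given: α < ω; ω < θ; θ < δ; δ < ζ; ζ < ε; ε < η; η < χ; χ < μ; μ < ξ; ξ < σ; σ < τ.

α < ω < θ < δ < ζ < ε < η < χ < μ < ξ < σ < τ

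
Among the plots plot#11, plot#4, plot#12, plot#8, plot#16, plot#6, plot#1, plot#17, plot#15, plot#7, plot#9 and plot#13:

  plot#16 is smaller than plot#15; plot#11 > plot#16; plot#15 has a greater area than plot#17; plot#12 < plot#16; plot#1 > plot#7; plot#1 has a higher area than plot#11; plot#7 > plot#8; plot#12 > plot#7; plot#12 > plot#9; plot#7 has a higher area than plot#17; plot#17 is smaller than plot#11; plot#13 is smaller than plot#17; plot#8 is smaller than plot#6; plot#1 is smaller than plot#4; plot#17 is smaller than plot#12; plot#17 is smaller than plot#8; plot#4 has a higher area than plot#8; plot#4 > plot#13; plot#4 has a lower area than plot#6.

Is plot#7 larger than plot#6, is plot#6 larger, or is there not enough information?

plot#6

plot#7 < plot#12 < plot#16 < plot#11 < plot#1 < plot#4 < plot#6, by transitivity through plot#12, plot#16, plot#11, plot#1, plot#4.
So plot#6 is larger.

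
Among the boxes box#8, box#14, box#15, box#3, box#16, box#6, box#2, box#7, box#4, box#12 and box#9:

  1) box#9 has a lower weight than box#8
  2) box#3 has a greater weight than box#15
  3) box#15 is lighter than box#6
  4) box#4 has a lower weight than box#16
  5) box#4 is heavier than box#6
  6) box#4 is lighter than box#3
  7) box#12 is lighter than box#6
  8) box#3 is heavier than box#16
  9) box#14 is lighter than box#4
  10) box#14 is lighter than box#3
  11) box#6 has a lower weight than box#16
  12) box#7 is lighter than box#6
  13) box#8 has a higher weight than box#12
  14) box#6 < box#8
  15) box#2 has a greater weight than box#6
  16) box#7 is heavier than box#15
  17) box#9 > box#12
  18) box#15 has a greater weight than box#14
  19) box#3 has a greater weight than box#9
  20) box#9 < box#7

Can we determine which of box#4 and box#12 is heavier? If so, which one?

Link the given pairs in sequence: box#12 < box#9; box#9 < box#7; box#7 < box#6; box#6 < box#4.
Chaining these gives box#12 < box#9 < box#7 < box#6 < box#4.
So box#4 is heavier.

box#4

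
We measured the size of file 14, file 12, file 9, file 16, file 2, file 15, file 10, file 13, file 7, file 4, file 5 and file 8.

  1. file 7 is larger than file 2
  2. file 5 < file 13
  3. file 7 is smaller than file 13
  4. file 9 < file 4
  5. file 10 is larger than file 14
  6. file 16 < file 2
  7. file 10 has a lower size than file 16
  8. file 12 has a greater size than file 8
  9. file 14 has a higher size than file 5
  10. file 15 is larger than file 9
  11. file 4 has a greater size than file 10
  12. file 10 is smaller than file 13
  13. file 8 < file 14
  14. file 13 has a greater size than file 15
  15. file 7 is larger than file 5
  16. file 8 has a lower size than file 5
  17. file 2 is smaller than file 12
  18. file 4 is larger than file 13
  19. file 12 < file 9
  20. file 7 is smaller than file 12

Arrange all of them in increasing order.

file 8 < file 5 < file 14 < file 10 < file 16 < file 2 < file 7 < file 12 < file 9 < file 15 < file 13 < file 4

Nothing is placed below file 8, so it is least; from there file 8 < file 5; file 5 < file 14; file 14 < file 10; file 10 < file 16; file 16 < file 2; file 2 < file 7; file 7 < file 12; file 12 < file 9; file 9 < file 15; file 15 < file 13; file 13 < file 4, each given directly.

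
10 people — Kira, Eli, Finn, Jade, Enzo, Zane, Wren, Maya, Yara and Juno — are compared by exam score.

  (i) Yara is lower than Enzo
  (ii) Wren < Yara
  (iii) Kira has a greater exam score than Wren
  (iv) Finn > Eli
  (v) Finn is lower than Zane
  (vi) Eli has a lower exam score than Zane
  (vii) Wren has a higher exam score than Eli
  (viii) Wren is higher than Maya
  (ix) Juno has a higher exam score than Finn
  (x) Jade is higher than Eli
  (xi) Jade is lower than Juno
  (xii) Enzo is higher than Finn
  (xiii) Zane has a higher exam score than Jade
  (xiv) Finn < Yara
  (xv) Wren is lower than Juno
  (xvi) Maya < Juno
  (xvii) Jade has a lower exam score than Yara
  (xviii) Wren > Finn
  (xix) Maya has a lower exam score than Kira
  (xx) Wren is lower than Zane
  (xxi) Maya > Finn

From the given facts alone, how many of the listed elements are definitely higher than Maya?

6

From Maya the given relations immediately reach Wren, Juno, Kira.
From those, Yara, Zane — 5 in total.
From those, Enzo — 6 in total.
Nothing else is reachable above Maya; 6 in all.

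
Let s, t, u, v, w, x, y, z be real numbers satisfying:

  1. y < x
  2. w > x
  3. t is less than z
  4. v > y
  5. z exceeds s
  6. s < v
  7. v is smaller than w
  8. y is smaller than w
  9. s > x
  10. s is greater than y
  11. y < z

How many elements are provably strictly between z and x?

Chaining upward from x reaches: s, v, w.
Chaining downward from z reaches: y, s, t.
Strictly between x and z are those in both lists: s — 1 element.

1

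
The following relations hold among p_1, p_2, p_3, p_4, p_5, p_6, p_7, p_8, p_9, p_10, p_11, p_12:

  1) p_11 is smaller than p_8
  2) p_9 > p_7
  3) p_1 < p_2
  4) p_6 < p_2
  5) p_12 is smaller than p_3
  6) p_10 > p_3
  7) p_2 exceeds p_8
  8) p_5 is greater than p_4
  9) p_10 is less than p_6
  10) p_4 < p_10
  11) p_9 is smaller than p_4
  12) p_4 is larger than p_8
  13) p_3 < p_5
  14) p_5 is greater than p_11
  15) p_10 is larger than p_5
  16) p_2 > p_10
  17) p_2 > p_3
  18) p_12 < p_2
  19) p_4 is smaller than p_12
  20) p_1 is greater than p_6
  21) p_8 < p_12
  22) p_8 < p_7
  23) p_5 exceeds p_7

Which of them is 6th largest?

p_3

Piecing the relations together gives one ordering: p_11 < p_8 < p_7 < p_9 < p_4 < p_12 < p_3 < p_5 < p_10 < p_6 < p_1 < p_2.
The 6th largest is p_3.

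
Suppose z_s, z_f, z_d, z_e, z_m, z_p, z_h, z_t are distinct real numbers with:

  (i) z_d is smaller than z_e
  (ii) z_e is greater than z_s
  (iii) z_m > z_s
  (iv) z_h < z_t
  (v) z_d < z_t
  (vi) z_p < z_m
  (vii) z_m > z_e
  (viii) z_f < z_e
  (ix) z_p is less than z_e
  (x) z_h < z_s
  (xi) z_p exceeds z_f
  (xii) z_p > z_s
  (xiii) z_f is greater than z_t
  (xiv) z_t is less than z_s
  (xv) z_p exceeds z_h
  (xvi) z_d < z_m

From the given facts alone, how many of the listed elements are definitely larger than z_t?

5

The elements the relations force above z_t are z_f, z_s, z_p, z_e, z_m — no chain reaches any other.
That is 5.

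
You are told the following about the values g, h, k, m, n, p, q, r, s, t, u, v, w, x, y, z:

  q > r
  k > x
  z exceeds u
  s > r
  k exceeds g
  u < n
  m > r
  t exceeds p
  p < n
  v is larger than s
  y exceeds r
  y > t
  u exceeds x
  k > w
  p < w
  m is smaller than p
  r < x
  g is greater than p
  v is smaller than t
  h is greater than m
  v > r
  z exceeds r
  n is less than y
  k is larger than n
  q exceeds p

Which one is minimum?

r

Chaining upward from r: directly above it, m, x, s, v, z, y, q; then u, p, h, t, k; then w, n, g.
That covers every other element, and nothing is given below r, so r is the minimum.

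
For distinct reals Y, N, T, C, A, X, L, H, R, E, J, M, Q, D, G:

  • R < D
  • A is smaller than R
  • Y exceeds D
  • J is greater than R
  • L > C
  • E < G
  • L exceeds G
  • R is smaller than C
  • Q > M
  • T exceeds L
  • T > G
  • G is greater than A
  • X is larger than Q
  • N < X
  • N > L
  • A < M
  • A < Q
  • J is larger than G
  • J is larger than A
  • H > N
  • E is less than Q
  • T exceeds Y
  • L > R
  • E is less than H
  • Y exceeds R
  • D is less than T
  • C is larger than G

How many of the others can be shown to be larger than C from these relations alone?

The elements the relations force above C are L, T, N, X, H — no chain reaches any other.
That is 5.

5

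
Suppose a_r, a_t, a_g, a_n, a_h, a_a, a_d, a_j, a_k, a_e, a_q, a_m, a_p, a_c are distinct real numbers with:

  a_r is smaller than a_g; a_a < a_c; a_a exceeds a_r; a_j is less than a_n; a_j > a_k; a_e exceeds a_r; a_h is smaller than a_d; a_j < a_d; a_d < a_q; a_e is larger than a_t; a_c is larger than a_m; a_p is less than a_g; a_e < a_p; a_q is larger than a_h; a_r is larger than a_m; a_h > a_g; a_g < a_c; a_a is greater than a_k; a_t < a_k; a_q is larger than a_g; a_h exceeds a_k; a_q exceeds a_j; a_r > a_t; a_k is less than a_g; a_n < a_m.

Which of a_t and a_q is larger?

a_q

Chaining the given relations: a_t < a_k < a_j < a_n < a_m < a_r < a_e < a_p < a_g < a_h < a_d < a_q.
So a_t < a_q; a_q is the larger of the two.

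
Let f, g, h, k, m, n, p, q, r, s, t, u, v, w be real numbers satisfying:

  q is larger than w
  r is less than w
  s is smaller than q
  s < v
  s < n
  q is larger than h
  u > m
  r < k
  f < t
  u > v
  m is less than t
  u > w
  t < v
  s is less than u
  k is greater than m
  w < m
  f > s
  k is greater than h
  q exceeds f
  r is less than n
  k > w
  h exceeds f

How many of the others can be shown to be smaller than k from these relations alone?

6

The elements the relations force below k are r, s, w, f, h, m — no chain reaches any other.
That is 6.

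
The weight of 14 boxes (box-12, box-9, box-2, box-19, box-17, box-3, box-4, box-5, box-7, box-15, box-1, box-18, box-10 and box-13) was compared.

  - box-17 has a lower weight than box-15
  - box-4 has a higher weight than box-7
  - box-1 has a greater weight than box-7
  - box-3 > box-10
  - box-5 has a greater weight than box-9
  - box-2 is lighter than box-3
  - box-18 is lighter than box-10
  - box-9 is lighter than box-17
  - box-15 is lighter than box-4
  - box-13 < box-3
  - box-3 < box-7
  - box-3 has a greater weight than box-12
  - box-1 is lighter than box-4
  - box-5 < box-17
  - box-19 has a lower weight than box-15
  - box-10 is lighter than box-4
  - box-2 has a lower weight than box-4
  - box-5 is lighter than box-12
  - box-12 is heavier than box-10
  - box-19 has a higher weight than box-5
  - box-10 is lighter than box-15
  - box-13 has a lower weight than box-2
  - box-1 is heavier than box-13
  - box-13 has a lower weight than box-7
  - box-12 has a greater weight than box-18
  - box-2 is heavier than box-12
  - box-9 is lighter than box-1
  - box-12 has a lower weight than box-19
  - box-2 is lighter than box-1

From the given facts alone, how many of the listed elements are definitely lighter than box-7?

Directly below box-7: box-13, box-3.
One step further: box-10, box-12, box-2 (5 so far).
One step further: box-18, box-5 (7 so far).
One step further: box-9 (8 so far).
Nothing else is reachable below box-7; 8 in all.

8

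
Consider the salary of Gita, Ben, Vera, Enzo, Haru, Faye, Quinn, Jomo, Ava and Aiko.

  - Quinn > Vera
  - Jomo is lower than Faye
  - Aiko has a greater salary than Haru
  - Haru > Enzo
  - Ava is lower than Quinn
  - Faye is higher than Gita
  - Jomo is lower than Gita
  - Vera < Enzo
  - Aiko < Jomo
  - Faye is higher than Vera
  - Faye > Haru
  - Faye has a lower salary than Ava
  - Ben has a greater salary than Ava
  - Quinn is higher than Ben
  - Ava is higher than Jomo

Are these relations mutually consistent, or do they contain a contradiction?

consistent

The single ordering Vera < Enzo < Haru < Aiko < Jomo < Gita < Faye < Ava < Ben < Quinn satisfies every listed relation, so no contradiction arises.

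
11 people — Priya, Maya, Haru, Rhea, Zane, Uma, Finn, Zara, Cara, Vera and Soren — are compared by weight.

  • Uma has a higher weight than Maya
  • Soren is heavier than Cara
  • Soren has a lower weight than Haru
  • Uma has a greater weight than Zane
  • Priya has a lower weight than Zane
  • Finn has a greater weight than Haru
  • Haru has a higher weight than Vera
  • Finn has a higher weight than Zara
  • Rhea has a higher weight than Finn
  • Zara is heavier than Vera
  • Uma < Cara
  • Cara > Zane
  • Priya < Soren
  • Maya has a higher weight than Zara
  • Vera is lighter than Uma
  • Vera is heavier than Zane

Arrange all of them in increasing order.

Each adjacent pair is fixed by a given relation: Priya < Zane; Zane < Vera; Vera < Zara; Zara < Maya; Maya < Uma; Uma < Cara; Cara < Soren; Soren < Haru; Haru < Finn; Finn < Rhea. Chaining them end to end gives the full order.

Priya < Zane < Vera < Zara < Maya < Uma < Cara < Soren < Haru < Finn < Rhea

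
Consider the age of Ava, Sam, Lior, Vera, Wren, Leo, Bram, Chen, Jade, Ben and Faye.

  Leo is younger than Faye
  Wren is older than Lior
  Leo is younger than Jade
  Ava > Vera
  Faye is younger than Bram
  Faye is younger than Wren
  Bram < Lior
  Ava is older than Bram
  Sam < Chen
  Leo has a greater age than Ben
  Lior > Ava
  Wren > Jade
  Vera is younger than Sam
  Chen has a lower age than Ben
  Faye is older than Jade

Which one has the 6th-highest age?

The consecutive relations fix a unique order: Vera < Sam < Chen < Ben < Leo < Jade < Faye < Bram < Ava < Lior < Wren.
The 6th largest is Jade.

Jade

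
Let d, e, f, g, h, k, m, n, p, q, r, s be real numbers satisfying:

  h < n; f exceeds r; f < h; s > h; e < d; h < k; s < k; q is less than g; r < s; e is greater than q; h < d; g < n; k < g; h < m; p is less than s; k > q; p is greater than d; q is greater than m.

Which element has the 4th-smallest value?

The consecutive relations fix a unique order: r < f < h < m < q < e < d < p < s < k < g < n.
The 4th smallest is m.

m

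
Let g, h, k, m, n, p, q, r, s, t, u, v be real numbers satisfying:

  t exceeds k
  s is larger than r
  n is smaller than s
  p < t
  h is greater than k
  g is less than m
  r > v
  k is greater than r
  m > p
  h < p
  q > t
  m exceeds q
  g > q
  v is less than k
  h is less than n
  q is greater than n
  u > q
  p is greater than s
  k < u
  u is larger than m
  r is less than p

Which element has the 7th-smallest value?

p

The consecutive relations fix a unique order: v < r < k < h < n < s < p < t < q < g < m < u.
Counting 7 from the smallest end gives p.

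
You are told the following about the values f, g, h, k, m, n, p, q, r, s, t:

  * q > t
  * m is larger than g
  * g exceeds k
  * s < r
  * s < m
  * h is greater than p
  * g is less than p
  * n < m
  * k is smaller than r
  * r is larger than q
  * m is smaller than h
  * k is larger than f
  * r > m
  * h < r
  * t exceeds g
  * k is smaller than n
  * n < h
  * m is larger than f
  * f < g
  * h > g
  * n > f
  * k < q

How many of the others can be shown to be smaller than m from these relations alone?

Directly below m: f, s, n, g.
One step further: k (5 so far).
No other element is forced below m by the given relations, so the count is 5.

5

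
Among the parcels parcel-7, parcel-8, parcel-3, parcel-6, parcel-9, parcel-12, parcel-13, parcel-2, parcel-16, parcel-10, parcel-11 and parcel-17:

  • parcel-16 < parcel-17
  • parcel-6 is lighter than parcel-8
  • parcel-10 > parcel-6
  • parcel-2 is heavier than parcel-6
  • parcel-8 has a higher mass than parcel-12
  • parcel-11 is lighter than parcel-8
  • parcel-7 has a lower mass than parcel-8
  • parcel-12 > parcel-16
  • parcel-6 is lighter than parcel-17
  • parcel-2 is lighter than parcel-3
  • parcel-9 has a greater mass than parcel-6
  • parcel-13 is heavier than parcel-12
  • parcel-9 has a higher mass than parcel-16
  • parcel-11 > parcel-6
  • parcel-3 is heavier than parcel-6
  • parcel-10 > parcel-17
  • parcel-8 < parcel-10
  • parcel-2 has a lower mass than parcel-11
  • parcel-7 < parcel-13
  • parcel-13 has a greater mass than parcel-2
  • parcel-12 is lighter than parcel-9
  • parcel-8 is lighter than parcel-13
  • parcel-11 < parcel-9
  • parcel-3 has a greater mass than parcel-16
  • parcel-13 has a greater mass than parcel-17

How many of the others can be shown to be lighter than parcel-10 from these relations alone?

The elements the relations force below parcel-10 are parcel-16, parcel-12, parcel-6, parcel-7, parcel-2, parcel-17, parcel-11, parcel-8 — no chain reaches any other.
That is 8.

8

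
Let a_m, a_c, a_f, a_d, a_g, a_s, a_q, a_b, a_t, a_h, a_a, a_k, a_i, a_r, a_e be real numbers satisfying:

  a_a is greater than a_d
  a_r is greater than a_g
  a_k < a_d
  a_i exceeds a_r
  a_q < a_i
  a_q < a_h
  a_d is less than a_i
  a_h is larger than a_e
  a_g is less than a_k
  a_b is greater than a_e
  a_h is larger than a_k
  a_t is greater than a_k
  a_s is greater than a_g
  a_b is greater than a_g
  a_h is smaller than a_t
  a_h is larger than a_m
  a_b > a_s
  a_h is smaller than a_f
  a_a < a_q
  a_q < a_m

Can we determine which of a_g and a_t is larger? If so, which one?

Chaining the given relations: a_g < a_k < a_d < a_a < a_q < a_m < a_h < a_t.
So a_t is larger.

a_t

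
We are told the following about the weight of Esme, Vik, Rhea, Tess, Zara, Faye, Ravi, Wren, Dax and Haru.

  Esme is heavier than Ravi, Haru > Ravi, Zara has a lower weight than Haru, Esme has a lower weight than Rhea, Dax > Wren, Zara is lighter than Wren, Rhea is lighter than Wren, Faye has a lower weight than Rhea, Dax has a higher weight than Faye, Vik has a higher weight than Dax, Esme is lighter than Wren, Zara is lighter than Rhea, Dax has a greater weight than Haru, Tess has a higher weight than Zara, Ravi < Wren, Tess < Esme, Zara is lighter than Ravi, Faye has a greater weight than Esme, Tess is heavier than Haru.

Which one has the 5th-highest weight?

Piecing the relations together gives one ordering: Zara < Ravi < Haru < Tess < Esme < Faye < Rhea < Wren < Dax < Vik.
The 5th largest is Faye.

Faye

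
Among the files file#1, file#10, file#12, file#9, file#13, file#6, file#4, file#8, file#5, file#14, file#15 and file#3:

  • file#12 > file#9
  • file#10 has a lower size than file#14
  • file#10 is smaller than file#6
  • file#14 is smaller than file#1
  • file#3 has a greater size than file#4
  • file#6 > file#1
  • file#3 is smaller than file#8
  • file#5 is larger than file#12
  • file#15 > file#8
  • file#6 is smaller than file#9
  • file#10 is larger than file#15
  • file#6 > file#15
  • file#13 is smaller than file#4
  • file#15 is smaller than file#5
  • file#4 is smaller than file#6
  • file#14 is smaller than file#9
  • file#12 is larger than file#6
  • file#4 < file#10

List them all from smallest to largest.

Each adjacent pair is fixed by a given relation: file#13 < file#4; file#4 < file#3; file#3 < file#8; file#8 < file#15; file#15 < file#10; file#10 < file#14; file#14 < file#1; file#1 < file#6; file#6 < file#9; file#9 < file#12; file#12 < file#5. Chaining them end to end gives the full order.

file#13 < file#4 < file#3 < file#8 < file#15 < file#10 < file#14 < file#1 < file#6 < file#9 < file#12 < file#5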